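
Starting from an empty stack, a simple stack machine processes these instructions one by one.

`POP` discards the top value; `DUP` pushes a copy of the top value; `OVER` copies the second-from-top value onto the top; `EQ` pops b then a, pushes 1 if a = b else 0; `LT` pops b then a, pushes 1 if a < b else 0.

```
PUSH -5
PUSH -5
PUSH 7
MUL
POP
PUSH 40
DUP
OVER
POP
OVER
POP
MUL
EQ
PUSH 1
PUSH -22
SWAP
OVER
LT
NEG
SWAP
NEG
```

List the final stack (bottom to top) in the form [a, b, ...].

PUSH -5  -> -5
PUSH -5  -> -5 -5
PUSH 7   -> -5 -5 7
MUL      -> -5 -35
POP      -> -5
PUSH 40  -> -5 40
DUP      -> -5 40 40
OVER     -> -5 40 40 40
POP      -> -5 40 40
OVER     -> -5 40 40 40
POP      -> -5 40 40
MUL      -> -5 1600
EQ       -> 0
PUSH 1   -> 0 1
PUSH -22 -> 0 1 -22
SWAP     -> 0 -22 1
OVER     -> 0 -22 1 -22
LT       -> 0 -22 0
NEG      -> 0 -22 0
SWAP     -> 0 0 -22
NEG      -> 0 0 22

[0, 0, 22]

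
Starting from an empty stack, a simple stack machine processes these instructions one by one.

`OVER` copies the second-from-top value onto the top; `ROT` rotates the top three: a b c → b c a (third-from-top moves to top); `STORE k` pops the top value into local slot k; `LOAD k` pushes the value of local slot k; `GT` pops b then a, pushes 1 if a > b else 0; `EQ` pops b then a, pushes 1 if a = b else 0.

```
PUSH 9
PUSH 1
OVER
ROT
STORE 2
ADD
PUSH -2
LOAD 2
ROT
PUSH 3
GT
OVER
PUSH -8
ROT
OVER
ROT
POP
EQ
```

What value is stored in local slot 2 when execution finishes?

9

PUSH 9   [9]
PUSH 1   [9, 1]
OVER     [9, 1, 9]
ROT      [1, 9, 9]
STORE 2  [1, 9]
ADD      [10]
PUSH -2  [10, -2]
LOAD 2   [10, -2, 9]
ROT      [-2, 9, 10]
PUSH 3   [-2, 9, 10, 3]
GT       [-2, 9, 1]
OVER     [-2, 9, 1, 9]
PUSH -8  [-2, 9, 1, 9, -8]
ROT      [-2, 9, 9, -8, 1]
OVER     [-2, 9, 9, -8, 1, -8]
ROT      [-2, 9, 9, 1, -8, -8]
POP      [-2, 9, 9, 1, -8]
EQ       [-2, 9, 9, 0]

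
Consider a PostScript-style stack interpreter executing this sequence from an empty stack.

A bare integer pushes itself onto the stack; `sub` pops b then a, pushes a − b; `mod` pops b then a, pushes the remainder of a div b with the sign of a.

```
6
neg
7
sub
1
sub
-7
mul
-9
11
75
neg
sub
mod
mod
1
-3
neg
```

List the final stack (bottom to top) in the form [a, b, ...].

6    [6]
neg  [-6]
7    [-6, 7]
sub  [-13]
1    [-13, 1]
sub  [-14]
-7   [-14, -7]
mul  [98]
-9   [98, -9]
11   [98, -9, 11]
75   [98, -9, 11, 75]
neg  [98, -9, 11, -75]
sub  [98, -9, 86]
mod  [98, -9]
mod  [8]
1    [8, 1]
-3   [8, 1, -3]
neg  [8, 1, 3]

[8, 1, 3]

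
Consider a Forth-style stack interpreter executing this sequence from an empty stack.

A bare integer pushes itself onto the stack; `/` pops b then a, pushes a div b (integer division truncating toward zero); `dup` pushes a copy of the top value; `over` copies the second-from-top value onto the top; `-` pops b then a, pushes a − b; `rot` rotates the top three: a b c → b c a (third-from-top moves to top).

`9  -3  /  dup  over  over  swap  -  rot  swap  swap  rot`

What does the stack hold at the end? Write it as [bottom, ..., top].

[0, -3, -3]

9     9
-3    9 -3
/     -3
dup   -3 -3
over  -3 -3 -3
over  -3 -3 -3 -3
swap  -3 -3 -3 -3
-     -3 -3 0
rot   -3 0 -3
swap  -3 -3 0
swap  -3 0 -3
rot   0 -3 -3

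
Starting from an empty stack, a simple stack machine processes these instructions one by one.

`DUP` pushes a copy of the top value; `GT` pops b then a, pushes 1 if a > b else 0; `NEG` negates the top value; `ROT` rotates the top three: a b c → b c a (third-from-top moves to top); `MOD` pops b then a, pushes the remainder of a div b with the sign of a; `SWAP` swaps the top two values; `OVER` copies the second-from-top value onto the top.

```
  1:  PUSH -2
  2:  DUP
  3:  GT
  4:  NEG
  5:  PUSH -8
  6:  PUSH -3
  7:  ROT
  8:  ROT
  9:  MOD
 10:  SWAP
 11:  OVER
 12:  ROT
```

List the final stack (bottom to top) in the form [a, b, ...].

PUSH -2 → -2
DUP     → -2 -2
GT      → 0
NEG     → 0
PUSH -8 → 0 -8
PUSH -3 → 0 -8 -3
ROT     → -8 -3 0
ROT     → -3 0 -8
MOD     → -3 0
SWAP    → 0 -3
OVER    → 0 -3 0
ROT     → -3 0 0

[-3, 0, 0]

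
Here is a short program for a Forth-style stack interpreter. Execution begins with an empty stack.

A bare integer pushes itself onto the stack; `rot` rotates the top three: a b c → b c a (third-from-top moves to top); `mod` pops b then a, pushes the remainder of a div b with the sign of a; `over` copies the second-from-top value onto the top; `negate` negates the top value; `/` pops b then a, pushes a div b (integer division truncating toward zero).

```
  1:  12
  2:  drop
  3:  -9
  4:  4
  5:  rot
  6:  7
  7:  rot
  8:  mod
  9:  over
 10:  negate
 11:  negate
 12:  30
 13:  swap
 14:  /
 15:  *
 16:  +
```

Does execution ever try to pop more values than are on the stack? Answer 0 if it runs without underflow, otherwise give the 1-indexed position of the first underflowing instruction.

12    12
drop  (empty)
-9    -9
4     -9 4
rot  — needs 3 operands, stack has 2 → underflow

5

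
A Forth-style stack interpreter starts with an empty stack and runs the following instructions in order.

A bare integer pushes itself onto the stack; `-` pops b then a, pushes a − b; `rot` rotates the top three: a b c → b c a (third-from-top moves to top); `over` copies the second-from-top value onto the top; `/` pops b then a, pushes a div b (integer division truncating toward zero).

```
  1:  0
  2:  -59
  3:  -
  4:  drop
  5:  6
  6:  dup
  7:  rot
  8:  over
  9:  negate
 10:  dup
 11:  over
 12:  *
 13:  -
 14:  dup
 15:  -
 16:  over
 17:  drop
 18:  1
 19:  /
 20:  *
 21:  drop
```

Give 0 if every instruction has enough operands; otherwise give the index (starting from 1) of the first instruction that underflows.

7

0     0
-59   0 -59
-     59
drop  (empty)
6     6
dup   6 6
rot  — needs 3 operands, stack has 2 → underflow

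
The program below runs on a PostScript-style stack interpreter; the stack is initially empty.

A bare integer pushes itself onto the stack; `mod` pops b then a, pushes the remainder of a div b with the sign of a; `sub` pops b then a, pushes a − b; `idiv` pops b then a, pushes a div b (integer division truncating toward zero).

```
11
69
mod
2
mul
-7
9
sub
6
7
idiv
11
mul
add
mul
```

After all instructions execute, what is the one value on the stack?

11   -> 11
69   -> 11 69
mod  -> 11
2    -> 11 2
mul  -> 22
-7   -> 22 -7
9    -> 22 -7 9
sub  -> 22 -16
6    -> 22 -16 6
7    -> 22 -16 6 7
idiv -> 22 -16 0
11   -> 22 -16 0 11
mul  -> 22 -16 0
add  -> 22 -16
mul  -> -352

-352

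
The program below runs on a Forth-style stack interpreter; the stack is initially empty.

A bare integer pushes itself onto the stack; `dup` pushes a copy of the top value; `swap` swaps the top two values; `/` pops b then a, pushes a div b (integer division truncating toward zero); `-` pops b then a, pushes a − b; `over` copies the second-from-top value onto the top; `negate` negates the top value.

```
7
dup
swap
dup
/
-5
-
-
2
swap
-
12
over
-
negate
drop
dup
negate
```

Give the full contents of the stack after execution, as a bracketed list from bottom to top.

[1, -1]

7      -> 7
dup    -> 7 7
swap   -> 7 7
dup    -> 7 7 7
/      -> 7 1
-5     -> 7 1 -5
-      -> 7 6
-      -> 1
2      -> 1 2
swap   -> 2 1
-      -> 1
12     -> 1 12
over   -> 1 12 1
-      -> 1 11
negate -> 1 -11
drop   -> 1
dup    -> 1 1
negate -> 1 -1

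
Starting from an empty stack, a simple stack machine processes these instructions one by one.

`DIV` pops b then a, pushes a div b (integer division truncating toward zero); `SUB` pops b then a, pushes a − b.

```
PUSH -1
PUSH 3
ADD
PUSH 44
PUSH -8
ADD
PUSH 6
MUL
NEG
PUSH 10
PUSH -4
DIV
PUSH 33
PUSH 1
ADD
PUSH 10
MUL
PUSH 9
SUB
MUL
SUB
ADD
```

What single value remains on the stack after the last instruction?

448

PUSH -1 : [-1]
PUSH 3  : [-1, 3]
ADD     : [2]
PUSH 44 : [2, 44]
PUSH -8 : [2, 44, -8]
ADD     : [2, 36]
PUSH 6  : [2, 36, 6]
MUL     : [2, 216]
NEG     : [2, -216]
PUSH 10 : [2, -216, 10]
PUSH -4 : [2, -216, 10, -4]
DIV     : [2, -216, -2]
PUSH 33 : [2, -216, -2, 33]
PUSH 1  : [2, -216, -2, 33, 1]
ADD     : [2, -216, -2, 34]
PUSH 10 : [2, -216, -2, 34, 10]
MUL     : [2, -216, -2, 340]
PUSH 9  : [2, -216, -2, 340, 9]
SUB     : [2, -216, -2, 331]
MUL     : [2, -216, -662]
SUB     : [2, 446]
ADD     : [448]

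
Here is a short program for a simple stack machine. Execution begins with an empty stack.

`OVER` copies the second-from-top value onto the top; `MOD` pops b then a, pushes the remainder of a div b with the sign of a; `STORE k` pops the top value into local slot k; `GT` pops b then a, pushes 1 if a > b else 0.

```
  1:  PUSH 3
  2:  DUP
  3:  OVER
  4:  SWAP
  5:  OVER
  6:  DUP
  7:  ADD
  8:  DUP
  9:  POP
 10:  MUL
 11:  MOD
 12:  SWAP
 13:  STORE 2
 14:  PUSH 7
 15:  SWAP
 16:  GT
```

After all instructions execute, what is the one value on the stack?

1

PUSH 3  -> 3
DUP     -> 3 3
OVER    -> 3 3 3
SWAP    -> 3 3 3
OVER    -> 3 3 3 3
DUP     -> 3 3 3 3 3
ADD     -> 3 3 3 6
DUP     -> 3 3 3 6 6
POP     -> 3 3 3 6
MUL     -> 3 3 18
MOD     -> 3 3
SWAP    -> 3 3
STORE 2 -> 3
PUSH 7  -> 3 7
SWAP    -> 7 3
GT      -> 1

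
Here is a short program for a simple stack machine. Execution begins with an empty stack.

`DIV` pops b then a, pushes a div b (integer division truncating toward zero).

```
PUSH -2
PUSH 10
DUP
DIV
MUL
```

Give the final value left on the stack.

-2

PUSH -2 -> [-2]
PUSH 10 -> [-2, 10]
DUP     -> [-2, 10, 10]
DIV     -> [-2, 1]
MUL     -> [-2]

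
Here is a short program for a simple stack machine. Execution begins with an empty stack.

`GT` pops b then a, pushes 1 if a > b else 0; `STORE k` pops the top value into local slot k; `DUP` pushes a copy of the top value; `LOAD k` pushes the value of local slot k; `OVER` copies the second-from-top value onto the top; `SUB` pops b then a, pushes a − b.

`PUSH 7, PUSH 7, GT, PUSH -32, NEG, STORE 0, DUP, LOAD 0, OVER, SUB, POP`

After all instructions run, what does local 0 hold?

32

PUSH 7   : 7
PUSH 7   : 7 7
GT       : 0
PUSH -32 : 0 -32
NEG      : 0 32
STORE 0  : 0
DUP      : 0 0
LOAD 0   : 0 0 32
OVER     : 0 0 32 0
SUB      : 0 0 32
POP      : 0 0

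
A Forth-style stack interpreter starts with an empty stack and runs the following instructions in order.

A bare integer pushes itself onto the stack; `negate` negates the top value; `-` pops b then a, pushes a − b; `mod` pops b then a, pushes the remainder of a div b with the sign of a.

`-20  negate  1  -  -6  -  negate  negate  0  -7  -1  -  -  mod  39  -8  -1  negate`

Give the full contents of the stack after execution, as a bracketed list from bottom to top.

-20    : [-20]
negate : [20]
1      : [20, 1]
-      : [19]
-6     : [19, -6]
-      : [25]
negate : [-25]
negate : [25]
0      : [25, 0]
-7     : [25, 0, -7]
-1     : [25, 0, -7, -1]
-      : [25, 0, -6]
-      : [25, 6]
mod    : [1]
39     : [1, 39]
-8     : [1, 39, -8]
-1     : [1, 39, -8, -1]
negate : [1, 39, -8, 1]

[1, 39, -8, 1]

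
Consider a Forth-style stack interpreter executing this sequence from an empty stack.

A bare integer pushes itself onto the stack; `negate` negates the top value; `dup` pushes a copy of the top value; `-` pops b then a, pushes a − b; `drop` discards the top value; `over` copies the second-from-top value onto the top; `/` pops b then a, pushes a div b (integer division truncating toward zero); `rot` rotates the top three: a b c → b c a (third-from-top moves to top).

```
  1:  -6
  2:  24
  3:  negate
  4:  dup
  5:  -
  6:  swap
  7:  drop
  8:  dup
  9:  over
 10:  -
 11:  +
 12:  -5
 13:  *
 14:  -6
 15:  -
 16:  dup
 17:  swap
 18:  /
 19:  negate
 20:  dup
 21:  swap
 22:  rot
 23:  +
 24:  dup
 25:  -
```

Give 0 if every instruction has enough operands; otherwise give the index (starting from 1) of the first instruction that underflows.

22

-6     -> -6
24     -> -6 24
negate -> -6 -24
dup    -> -6 -24 -24
-      -> -6 0
swap   -> 0 -6
drop   -> 0
dup    -> 0 0
over   -> 0 0 0
-      -> 0 0
+      -> 0
-5     -> 0 -5
*      -> 0
-6     -> 0 -6
-      -> 6
dup    -> 6 6
swap   -> 6 6
/      -> 1
negate -> -1
dup    -> -1 -1
swap   -> -1 -1
rot  — needs 3 operands, stack has 2 → underflow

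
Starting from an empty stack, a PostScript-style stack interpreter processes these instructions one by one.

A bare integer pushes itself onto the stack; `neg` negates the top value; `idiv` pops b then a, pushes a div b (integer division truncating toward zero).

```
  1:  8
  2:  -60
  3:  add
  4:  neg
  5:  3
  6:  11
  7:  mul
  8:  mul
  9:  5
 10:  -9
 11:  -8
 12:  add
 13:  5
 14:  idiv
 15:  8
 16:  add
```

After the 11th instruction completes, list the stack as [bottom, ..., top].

8    [8]
-60  [8, -60]
add  [-52]
neg  [52]
3    [52, 3]
11   [52, 3, 11]
mul  [52, 33]
mul  [1716]
5    [1716, 5]
-9   [1716, 5, -9]
-8   [1716, 5, -9, -8]

[1716, 5, -9, -8]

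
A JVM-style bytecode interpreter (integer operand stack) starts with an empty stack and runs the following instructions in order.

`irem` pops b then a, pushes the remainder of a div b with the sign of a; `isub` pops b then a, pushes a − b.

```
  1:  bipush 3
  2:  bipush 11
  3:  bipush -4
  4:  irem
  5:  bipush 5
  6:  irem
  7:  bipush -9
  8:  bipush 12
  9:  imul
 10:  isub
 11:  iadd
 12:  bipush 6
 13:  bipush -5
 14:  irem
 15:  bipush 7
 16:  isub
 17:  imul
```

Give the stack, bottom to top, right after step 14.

bipush 3  → 3
bipush 11 → 3 11
bipush -4 → 3 11 -4
irem      → 3 3
bipush 5  → 3 3 5
irem      → 3 3
bipush -9 → 3 3 -9
bipush 12 → 3 3 -9 12
imul      → 3 3 -108
isub      → 3 111
iadd      → 114
bipush 6  → 114 6
bipush -5 → 114 6 -5
irem      → 114 1

[114, 1]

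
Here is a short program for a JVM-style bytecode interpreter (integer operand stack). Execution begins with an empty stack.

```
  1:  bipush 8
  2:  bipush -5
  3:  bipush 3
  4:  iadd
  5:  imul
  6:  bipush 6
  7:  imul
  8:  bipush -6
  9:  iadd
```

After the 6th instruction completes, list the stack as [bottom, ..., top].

bipush 8   8
bipush -5  8 -5
bipush 3   8 -5 3
iadd       8 -2
imul       -16
bipush 6   -16 6

[-16, 6]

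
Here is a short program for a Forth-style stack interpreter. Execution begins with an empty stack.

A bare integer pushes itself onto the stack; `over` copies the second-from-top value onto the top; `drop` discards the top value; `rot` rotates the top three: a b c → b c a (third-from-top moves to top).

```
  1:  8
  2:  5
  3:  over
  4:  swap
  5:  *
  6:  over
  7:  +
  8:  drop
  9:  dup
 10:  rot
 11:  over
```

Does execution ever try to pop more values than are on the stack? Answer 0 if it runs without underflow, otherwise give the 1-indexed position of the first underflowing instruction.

10

8    -> 8
5    -> 8 5
over -> 8 5 8
swap -> 8 8 5
*    -> 8 40
over -> 8 40 8
+    -> 8 48
drop -> 8
dup  -> 8 8
rot  — needs 3 operands, stack has 2 → underflow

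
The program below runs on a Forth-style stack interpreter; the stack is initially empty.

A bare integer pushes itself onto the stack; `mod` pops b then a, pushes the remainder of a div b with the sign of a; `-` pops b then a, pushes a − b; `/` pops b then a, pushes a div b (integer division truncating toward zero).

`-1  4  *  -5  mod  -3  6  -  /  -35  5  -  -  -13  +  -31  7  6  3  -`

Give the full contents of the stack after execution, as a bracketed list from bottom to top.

-1  → -1
4   → -1 4
*   → -4
-5  → -4 -5
mod → -4
-3  → -4 -3
6   → -4 -3 6
-   → -4 -9
/   → 0
-35 → 0 -35
5   → 0 -35 5
-   → 0 -40
-   → 40
-13 → 40 -13
+   → 27
-31 → 27 -31
7   → 27 -31 7
6   → 27 -31 7 6
3   → 27 -31 7 6 3
-   → 27 -31 7 3

[27, -31, 7, 3]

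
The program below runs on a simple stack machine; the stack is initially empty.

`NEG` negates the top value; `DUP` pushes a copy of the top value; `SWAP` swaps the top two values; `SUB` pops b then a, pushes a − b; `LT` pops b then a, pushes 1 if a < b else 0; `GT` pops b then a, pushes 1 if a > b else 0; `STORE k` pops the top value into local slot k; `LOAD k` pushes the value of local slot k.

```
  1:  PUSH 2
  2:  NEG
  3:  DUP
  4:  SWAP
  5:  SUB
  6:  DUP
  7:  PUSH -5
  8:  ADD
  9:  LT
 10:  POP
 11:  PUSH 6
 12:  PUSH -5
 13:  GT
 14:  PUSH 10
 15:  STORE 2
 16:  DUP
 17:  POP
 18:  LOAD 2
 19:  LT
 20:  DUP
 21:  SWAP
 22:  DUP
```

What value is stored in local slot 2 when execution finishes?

PUSH 2  → [2]
NEG     → [-2]
DUP     → [-2, -2]
SWAP    → [-2, -2]
SUB     → [0]
DUP     → [0, 0]
PUSH -5 → [0, 0, -5]
ADD     → [0, -5]
LT      → [0]
POP     → []
PUSH 6  → [6]
PUSH -5 → [6, -5]
GT      → [1]
PUSH 10 → [1, 10]
STORE 2 → [1]
DUP     → [1, 1]
POP     → [1]
LOAD 2  → [1, 10]
LT      → [1]
DUP     → [1, 1]
SWAP    → [1, 1]
DUP     → [1, 1, 1]

10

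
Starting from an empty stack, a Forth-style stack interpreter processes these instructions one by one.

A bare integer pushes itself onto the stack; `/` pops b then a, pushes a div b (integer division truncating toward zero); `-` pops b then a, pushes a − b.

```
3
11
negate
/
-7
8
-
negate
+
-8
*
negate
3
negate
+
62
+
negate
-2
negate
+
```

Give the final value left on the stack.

-177

3      : 3
11     : 3 11
negate : 3 -11
/      : 0
-7     : 0 -7
8      : 0 -7 8
-      : 0 -15
negate : 0 15
+      : 15
-8     : 15 -8
*      : -120
negate : 120
3      : 120 3
negate : 120 -3
+      : 117
62     : 117 62
+      : 179
negate : -179
-2     : -179 -2
negate : -179 2
+      : -177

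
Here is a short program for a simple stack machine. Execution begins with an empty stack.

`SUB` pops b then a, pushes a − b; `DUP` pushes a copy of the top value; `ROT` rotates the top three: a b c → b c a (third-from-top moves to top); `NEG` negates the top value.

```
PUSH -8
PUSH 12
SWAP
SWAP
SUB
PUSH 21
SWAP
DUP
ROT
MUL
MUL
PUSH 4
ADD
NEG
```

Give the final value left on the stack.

-8404

PUSH -8 -> -8
PUSH 12 -> -8 12
SWAP    -> 12 -8
SWAP    -> -8 12
SUB     -> -20
PUSH 21 -> -20 21
SWAP    -> 21 -20
DUP     -> 21 -20 -20
ROT     -> -20 -20 21
MUL     -> -20 -420
MUL     -> 8400
PUSH 4  -> 8400 4
ADD     -> 8404
NEG     -> -8404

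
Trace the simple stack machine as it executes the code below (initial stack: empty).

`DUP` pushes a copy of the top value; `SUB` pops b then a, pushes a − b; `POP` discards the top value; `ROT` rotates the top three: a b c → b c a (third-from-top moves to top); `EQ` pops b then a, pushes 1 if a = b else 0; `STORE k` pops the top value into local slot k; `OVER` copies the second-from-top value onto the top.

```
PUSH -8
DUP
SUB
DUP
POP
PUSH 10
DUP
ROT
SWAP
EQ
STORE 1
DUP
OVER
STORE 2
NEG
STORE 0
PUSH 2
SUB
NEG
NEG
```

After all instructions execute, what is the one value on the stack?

8

PUSH -8 → -8
DUP     → -8 -8
SUB     → 0
DUP     → 0 0
POP     → 0
PUSH 10 → 0 10
DUP     → 0 10 10
ROT     → 10 10 0
SWAP    → 10 0 10
EQ      → 10 0
STORE 1 → 10
DUP     → 10 10
OVER    → 10 10 10
STORE 2 → 10 10
NEG     → 10 -10
STORE 0 → 10
PUSH 2  → 10 2
SUB     → 8
NEG     → -8
NEG     → 8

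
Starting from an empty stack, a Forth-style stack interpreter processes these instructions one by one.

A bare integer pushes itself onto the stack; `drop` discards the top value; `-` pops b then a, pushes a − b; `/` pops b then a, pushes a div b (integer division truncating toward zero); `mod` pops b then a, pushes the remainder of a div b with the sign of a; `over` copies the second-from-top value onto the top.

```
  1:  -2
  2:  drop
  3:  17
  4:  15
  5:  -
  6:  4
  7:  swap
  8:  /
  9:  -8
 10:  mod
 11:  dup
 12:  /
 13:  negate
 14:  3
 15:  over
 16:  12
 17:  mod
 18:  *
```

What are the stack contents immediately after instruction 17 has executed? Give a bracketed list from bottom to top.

-2     → [-2]
drop   → []
17     → [17]
15     → [17, 15]
-      → [2]
4      → [2, 4]
swap   → [4, 2]
/      → [2]
-8     → [2, -8]
mod    → [2]
dup    → [2, 2]
/      → [1]
negate → [-1]
3      → [-1, 3]
over   → [-1, 3, -1]
12     → [-1, 3, -1, 12]
mod    → [-1, 3, -1]

[-1, 3, -1]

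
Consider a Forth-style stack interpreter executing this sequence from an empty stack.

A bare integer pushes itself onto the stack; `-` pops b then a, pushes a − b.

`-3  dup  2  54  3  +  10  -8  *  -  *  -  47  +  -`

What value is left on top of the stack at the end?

227

-3   -3
dup  -3 -3
2    -3 -3 2
54   -3 -3 2 54
3    -3 -3 2 54 3
+    -3 -3 2 57
10   -3 -3 2 57 10
-8   -3 -3 2 57 10 -8
*    -3 -3 2 57 -80
-    -3 -3 2 137
*    -3 -3 274
-    -3 -277
47   -3 -277 47
+    -3 -230
-    227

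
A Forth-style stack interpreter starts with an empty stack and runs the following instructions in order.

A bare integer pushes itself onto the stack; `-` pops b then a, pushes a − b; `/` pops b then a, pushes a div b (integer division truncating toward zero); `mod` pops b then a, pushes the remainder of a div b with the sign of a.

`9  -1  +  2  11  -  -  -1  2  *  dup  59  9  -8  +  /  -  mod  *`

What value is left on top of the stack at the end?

-34

9   -> [9]
-1  -> [9, -1]
+   -> [8]
2   -> [8, 2]
11  -> [8, 2, 11]
-   -> [8, -9]
-   -> [17]
-1  -> [17, -1]
2   -> [17, -1, 2]
*   -> [17, -2]
dup -> [17, -2, -2]
59  -> [17, -2, -2, 59]
9   -> [17, -2, -2, 59, 9]
-8  -> [17, -2, -2, 59, 9, -8]
+   -> [17, -2, -2, 59, 1]
/   -> [17, -2, -2, 59]
-   -> [17, -2, -61]
mod -> [17, -2]
*   -> [-34]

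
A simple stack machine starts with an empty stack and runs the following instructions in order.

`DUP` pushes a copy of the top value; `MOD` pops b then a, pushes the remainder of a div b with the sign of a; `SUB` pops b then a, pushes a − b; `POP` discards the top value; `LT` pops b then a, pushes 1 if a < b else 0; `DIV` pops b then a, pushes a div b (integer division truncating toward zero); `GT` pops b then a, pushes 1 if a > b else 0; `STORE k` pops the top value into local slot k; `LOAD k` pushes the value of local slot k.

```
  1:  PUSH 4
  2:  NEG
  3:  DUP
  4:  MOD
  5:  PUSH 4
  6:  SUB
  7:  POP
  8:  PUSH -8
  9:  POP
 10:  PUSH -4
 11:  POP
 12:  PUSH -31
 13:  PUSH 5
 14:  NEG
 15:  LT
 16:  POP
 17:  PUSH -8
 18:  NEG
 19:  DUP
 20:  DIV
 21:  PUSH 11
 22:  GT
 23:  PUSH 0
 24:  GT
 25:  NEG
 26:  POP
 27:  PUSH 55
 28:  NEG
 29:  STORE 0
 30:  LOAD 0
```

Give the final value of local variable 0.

PUSH 4   → [4]
NEG      → [-4]
DUP      → [-4, -4]
MOD      → [0]
PUSH 4   → [0, 4]
SUB      → [-4]
POP      → []
PUSH -8  → [-8]
POP      → []
PUSH -4  → [-4]
POP      → []
PUSH -31 → [-31]
PUSH 5   → [-31, 5]
NEG      → [-31, -5]
LT       → [1]
POP      → []
PUSH -8  → [-8]
NEG      → [8]
DUP      → [8, 8]
DIV      → [1]
PUSH 11  → [1, 11]
GT       → [0]
PUSH 0   → [0, 0]
GT       → [0]
NEG      → [0]
POP      → []
PUSH 55  → [55]
NEG      → [-55]
STORE 0  → []
LOAD 0   → [-55]

-55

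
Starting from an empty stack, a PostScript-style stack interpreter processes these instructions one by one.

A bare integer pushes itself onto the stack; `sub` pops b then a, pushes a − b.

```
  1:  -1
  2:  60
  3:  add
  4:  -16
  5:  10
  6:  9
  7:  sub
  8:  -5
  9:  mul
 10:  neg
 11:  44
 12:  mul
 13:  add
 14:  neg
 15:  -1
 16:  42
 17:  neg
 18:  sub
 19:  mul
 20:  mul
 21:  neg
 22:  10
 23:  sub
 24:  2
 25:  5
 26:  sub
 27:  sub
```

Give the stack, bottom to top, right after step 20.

[-493476]

-1  → -1
60  → -1 60
add → 59
-16 → 59 -16
10  → 59 -16 10
9   → 59 -16 10 9
sub → 59 -16 1
-5  → 59 -16 1 -5
mul → 59 -16 -5
neg → 59 -16 5
44  → 59 -16 5 44
mul → 59 -16 220
add → 59 204
neg → 59 -204
-1  → 59 -204 -1
42  → 59 -204 -1 42
neg → 59 -204 -1 -42
sub → 59 -204 41
mul → 59 -8364
mul → -493476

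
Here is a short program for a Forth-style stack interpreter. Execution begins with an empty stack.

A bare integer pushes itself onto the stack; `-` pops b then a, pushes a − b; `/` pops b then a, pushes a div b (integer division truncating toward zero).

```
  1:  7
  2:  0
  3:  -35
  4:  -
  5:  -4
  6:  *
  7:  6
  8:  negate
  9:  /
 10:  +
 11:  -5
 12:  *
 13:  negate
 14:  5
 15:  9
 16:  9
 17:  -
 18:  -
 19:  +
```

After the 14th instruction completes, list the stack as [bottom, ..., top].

7      : [7]
0      : [7, 0]
-35    : [7, 0, -35]
-      : [7, 35]
-4     : [7, 35, -4]
*      : [7, -140]
6      : [7, -140, 6]
negate : [7, -140, -6]
/      : [7, 23]
+      : [30]
-5     : [30, -5]
*      : [-150]
negate : [150]
5      : [150, 5]

[150, 5]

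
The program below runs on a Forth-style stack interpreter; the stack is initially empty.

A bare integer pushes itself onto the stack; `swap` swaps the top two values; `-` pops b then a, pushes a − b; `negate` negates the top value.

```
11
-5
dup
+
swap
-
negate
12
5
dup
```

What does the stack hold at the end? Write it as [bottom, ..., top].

11      [11]
-5      [11, -5]
dup     [11, -5, -5]
+       [11, -10]
swap    [-10, 11]
-       [-21]
negate  [21]
12      [21, 12]
5       [21, 12, 5]
dup     [21, 12, 5, 5]

[21, 12, 5, 5]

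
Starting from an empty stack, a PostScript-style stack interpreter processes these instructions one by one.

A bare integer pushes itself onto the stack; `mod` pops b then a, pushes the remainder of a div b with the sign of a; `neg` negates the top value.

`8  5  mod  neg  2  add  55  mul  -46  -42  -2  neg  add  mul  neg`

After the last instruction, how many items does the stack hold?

2

8   : 8
5   : 8 5
mod : 3
neg : -3
2   : -3 2
add : -1
55  : -1 55
mul : -55
-46 : -55 -46
-42 : -55 -46 -42
-2  : -55 -46 -42 -2
neg : -55 -46 -42 2
add : -55 -46 -40
mul : -55 1840
neg : -55 -1840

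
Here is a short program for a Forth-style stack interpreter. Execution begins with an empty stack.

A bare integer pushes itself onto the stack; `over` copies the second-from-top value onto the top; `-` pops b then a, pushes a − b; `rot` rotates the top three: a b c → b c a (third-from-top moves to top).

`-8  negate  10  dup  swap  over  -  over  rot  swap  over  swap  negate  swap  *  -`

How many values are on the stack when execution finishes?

-8     → -8
negate → 8
10     → 8 10
dup    → 8 10 10
swap   → 8 10 10
over   → 8 10 10 10
-      → 8 10 0
over   → 8 10 0 10
rot    → 8 0 10 10
swap   → 8 0 10 10
over   → 8 0 10 10 10
swap   → 8 0 10 10 10
negate → 8 0 10 10 -10
swap   → 8 0 10 -10 10
*      → 8 0 10 -100
-      → 8 0 110

3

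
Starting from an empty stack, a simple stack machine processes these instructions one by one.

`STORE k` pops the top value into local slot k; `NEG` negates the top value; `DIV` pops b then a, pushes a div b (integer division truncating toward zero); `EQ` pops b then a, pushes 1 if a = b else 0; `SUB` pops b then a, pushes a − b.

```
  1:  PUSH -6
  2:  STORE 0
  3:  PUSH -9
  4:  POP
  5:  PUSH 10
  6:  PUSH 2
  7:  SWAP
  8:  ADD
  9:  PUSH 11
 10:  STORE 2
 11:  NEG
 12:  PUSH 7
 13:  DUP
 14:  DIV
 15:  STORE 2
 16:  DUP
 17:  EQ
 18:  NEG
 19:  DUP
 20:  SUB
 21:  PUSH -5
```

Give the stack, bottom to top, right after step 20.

[0]

PUSH -6  -6
STORE 0  (empty)
PUSH -9  -9
POP      (empty)
PUSH 10  10
PUSH 2   10 2
SWAP     2 10
ADD      12
PUSH 11  12 11
STORE 2  12
NEG      -12
PUSH 7   -12 7
DUP      -12 7 7
DIV      -12 1
STORE 2  -12
DUP      -12 -12
EQ       1
NEG      -1
DUP      -1 -1
SUB      0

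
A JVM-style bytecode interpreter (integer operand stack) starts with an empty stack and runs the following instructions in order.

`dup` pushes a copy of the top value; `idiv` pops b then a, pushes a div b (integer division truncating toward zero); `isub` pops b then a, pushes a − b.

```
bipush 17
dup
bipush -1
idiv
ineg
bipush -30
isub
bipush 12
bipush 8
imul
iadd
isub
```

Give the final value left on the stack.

bipush 17  : 17
dup        : 17 17
bipush -1  : 17 17 -1
idiv       : 17 -17
ineg       : 17 17
bipush -30 : 17 17 -30
isub       : 17 47
bipush 12  : 17 47 12
bipush 8   : 17 47 12 8
imul       : 17 47 96
iadd       : 17 143
isub       : -126

-126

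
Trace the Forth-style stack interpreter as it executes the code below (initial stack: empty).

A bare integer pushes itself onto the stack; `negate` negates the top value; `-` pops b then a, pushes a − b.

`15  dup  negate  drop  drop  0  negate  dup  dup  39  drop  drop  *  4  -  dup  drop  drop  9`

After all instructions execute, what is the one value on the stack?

9

15     → [15]
dup    → [15, 15]
negate → [15, -15]
drop   → [15]
drop   → []
0      → [0]
negate → [0]
dup    → [0, 0]
dup    → [0, 0, 0]
39     → [0, 0, 0, 39]
drop   → [0, 0, 0]
drop   → [0, 0]
*      → [0]
4      → [0, 4]
-      → [-4]
dup    → [-4, -4]
drop   → [-4]
drop   → []
9      → [9]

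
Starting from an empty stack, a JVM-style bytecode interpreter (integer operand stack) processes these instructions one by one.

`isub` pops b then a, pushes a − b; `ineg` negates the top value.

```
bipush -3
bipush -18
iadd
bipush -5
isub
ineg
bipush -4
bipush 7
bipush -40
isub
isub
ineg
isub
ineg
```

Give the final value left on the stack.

bipush -3  : [-3]
bipush -18 : [-3, -18]
iadd       : [-21]
bipush -5  : [-21, -5]
isub       : [-16]
ineg       : [16]
bipush -4  : [16, -4]
bipush 7   : [16, -4, 7]
bipush -40 : [16, -4, 7, -40]
isub       : [16, -4, 47]
isub       : [16, -51]
ineg       : [16, 51]
isub       : [-35]
ineg       : [35]

35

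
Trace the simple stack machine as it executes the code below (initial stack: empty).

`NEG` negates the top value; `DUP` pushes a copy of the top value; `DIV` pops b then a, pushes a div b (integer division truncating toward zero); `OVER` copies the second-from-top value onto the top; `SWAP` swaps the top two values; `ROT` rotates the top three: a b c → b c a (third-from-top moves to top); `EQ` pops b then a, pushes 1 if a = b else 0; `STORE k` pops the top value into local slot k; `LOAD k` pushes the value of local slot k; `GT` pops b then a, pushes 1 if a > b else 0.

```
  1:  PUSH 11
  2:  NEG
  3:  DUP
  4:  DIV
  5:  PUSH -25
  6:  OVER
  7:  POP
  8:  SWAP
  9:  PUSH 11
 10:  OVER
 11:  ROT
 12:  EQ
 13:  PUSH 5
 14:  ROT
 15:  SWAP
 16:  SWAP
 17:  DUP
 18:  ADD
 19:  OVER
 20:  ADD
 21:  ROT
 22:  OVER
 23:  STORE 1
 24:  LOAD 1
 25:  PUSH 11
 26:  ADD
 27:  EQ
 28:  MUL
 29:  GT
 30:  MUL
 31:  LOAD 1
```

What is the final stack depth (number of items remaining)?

PUSH 11  → [11]
NEG      → [-11]
DUP      → [-11, -11]
DIV      → [1]
PUSH -25 → [1, -25]
OVER     → [1, -25, 1]
POP      → [1, -25]
SWAP     → [-25, 1]
PUSH 11  → [-25, 1, 11]
OVER     → [-25, 1, 11, 1]
ROT      → [-25, 11, 1, 1]
EQ       → [-25, 11, 1]
PUSH 5   → [-25, 11, 1, 5]
ROT      → [-25, 1, 5, 11]
SWAP     → [-25, 1, 11, 5]
SWAP     → [-25, 1, 5, 11]
DUP      → [-25, 1, 5, 11, 11]
ADD      → [-25, 1, 5, 22]
OVER     → [-25, 1, 5, 22, 5]
ADD      → [-25, 1, 5, 27]
ROT      → [-25, 5, 27, 1]
OVER     → [-25, 5, 27, 1, 27]
STORE 1  → [-25, 5, 27, 1]
LOAD 1   → [-25, 5, 27, 1, 27]
PUSH 11  → [-25, 5, 27, 1, 27, 11]
ADD      → [-25, 5, 27, 1, 38]
EQ       → [-25, 5, 27, 0]
MUL      → [-25, 5, 0]
GT       → [-25, 1]
MUL      → [-25]
LOAD 1   → [-25, 27]

2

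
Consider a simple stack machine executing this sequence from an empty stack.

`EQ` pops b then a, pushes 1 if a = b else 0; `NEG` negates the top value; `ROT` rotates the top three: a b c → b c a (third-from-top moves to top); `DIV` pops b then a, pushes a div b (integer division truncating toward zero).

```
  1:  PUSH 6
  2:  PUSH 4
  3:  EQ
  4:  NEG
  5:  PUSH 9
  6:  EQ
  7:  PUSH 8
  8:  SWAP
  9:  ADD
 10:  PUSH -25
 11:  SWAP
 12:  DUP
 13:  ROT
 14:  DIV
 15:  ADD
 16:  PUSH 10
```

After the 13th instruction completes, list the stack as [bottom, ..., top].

[8, 8, -25]

PUSH 6    [6]
PUSH 4    [6, 4]
EQ        [0]
NEG       [0]
PUSH 9    [0, 9]
EQ        [0]
PUSH 8    [0, 8]
SWAP      [8, 0]
ADD       [8]
PUSH -25  [8, -25]
SWAP      [-25, 8]
DUP       [-25, 8, 8]
ROT       [8, 8, -25]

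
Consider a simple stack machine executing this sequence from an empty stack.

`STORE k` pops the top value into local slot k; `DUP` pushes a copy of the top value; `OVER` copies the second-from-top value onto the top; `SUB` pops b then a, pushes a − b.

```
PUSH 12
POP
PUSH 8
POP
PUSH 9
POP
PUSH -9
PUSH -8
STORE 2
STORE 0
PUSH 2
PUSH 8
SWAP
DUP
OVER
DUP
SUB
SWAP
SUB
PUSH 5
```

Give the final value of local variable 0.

-9

PUSH 12 -> [12]
POP     -> []
PUSH 8  -> [8]
POP     -> []
PUSH 9  -> [9]
POP     -> []
PUSH -9 -> [-9]
PUSH -8 -> [-9, -8]
STORE 2 -> [-9]
STORE 0 -> []
PUSH 2  -> [2]
PUSH 8  -> [2, 8]
SWAP    -> [8, 2]
DUP     -> [8, 2, 2]
OVER    -> [8, 2, 2, 2]
DUP     -> [8, 2, 2, 2, 2]
SUB     -> [8, 2, 2, 0]
SWAP    -> [8, 2, 0, 2]
SUB     -> [8, 2, -2]
PUSH 5  -> [8, 2, -2, 5]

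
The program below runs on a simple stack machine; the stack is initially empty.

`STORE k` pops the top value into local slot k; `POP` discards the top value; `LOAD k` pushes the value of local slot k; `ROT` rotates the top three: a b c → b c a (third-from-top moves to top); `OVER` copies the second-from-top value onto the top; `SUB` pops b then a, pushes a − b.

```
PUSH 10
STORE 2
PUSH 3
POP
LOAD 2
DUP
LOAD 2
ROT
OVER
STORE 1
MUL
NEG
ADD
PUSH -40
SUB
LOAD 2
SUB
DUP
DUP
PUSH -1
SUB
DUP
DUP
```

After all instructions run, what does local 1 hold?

PUSH 10  → [10]
STORE 2  → []
PUSH 3   → [3]
POP      → []
LOAD 2   → [10]
DUP      → [10, 10]
LOAD 2   → [10, 10, 10]
ROT      → [10, 10, 10]
OVER     → [10, 10, 10, 10]
STORE 1  → [10, 10, 10]
MUL      → [10, 100]
NEG      → [10, -100]
ADD      → [-90]
PUSH -40 → [-90, -40]
SUB      → [-50]
LOAD 2   → [-50, 10]
SUB      → [-60]
DUP      → [-60, -60]
DUP      → [-60, -60, -60]
PUSH -1  → [-60, -60, -60, -1]
SUB      → [-60, -60, -59]
DUP      → [-60, -60, -59, -59]
DUP      → [-60, -60, -59, -59, -59]

10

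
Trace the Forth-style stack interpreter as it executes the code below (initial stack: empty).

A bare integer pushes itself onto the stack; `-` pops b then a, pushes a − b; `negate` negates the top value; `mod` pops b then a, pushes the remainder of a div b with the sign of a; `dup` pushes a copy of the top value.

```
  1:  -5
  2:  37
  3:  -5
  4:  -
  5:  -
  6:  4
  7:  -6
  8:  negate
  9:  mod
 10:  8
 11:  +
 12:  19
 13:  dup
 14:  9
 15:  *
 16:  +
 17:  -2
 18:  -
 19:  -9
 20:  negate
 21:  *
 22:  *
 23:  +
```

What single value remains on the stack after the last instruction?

20689

-5     : -5
37     : -5 37
-5     : -5 37 -5
-      : -5 42
-      : -47
4      : -47 4
-6     : -47 4 -6
negate : -47 4 6
mod    : -47 4
8      : -47 4 8
+      : -47 12
19     : -47 12 19
dup    : -47 12 19 19
9      : -47 12 19 19 9
*      : -47 12 19 171
+      : -47 12 190
-2     : -47 12 190 -2
-      : -47 12 192
-9     : -47 12 192 -9
negate : -47 12 192 9
*      : -47 12 1728
*      : -47 20736
+      : 20689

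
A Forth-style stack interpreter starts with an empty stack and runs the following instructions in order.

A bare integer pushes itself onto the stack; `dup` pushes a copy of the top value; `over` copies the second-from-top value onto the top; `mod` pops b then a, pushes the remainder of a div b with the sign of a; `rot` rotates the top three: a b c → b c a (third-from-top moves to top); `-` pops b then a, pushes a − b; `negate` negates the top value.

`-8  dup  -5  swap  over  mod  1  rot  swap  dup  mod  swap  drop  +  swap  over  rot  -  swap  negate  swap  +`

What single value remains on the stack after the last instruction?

8

-8      -8
dup     -8 -8
-5      -8 -8 -5
swap    -8 -5 -8
over    -8 -5 -8 -5
mod     -8 -5 -3
1       -8 -5 -3 1
rot     -8 -3 1 -5
swap    -8 -3 -5 1
dup     -8 -3 -5 1 1
mod     -8 -3 -5 0
swap    -8 -3 0 -5
drop    -8 -3 0
+       -8 -3
swap    -3 -8
over    -3 -8 -3
rot     -8 -3 -3
-       -8 0
swap    0 -8
negate  0 8
swap    8 0
+       8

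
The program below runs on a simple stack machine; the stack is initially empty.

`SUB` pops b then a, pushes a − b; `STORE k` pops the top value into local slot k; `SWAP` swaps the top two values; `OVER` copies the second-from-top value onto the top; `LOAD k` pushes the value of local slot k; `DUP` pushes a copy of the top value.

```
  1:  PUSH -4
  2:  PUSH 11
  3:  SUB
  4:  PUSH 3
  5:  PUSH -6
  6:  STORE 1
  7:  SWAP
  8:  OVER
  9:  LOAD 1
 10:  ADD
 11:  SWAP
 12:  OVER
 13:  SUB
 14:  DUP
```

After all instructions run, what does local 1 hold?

-6

PUSH -4 -> -4
PUSH 11 -> -4 11
SUB     -> -15
PUSH 3  -> -15 3
PUSH -6 -> -15 3 -6
STORE 1 -> -15 3
SWAP    -> 3 -15
OVER    -> 3 -15 3
LOAD 1  -> 3 -15 3 -6
ADD     -> 3 -15 -3
SWAP    -> 3 -3 -15
OVER    -> 3 -3 -15 -3
SUB     -> 3 -3 -12
DUP     -> 3 -3 -12 -12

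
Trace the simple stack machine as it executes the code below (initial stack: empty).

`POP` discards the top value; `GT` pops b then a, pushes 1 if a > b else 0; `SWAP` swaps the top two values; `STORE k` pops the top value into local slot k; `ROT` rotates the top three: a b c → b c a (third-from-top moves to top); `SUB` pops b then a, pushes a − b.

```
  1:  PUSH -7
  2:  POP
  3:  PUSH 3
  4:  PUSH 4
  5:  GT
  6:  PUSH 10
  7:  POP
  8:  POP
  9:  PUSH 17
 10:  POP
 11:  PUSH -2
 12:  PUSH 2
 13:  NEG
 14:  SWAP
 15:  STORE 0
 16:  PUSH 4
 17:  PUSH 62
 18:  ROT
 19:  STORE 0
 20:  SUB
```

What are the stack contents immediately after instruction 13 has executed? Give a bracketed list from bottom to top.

[-2, -2]

PUSH -7 -> [-7]
POP     -> []
PUSH 3  -> [3]
PUSH 4  -> [3, 4]
GT      -> [0]
PUSH 10 -> [0, 10]
POP     -> [0]
POP     -> []
PUSH 17 -> [17]
POP     -> []
PUSH -2 -> [-2]
PUSH 2  -> [-2, 2]
NEG     -> [-2, -2]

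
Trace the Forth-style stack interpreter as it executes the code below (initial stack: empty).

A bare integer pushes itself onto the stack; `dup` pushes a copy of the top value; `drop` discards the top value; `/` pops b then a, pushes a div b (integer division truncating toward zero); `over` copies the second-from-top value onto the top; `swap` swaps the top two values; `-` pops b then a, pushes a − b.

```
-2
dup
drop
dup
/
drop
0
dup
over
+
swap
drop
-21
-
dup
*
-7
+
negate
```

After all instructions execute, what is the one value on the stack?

-434

-2     : -2
dup    : -2 -2
drop   : -2
dup    : -2 -2
/      : 1
drop   : (empty)
0      : 0
dup    : 0 0
over   : 0 0 0
+      : 0 0
swap   : 0 0
drop   : 0
-21    : 0 -21
-      : 21
dup    : 21 21
*      : 441
-7     : 441 -7
+      : 434
negate : -434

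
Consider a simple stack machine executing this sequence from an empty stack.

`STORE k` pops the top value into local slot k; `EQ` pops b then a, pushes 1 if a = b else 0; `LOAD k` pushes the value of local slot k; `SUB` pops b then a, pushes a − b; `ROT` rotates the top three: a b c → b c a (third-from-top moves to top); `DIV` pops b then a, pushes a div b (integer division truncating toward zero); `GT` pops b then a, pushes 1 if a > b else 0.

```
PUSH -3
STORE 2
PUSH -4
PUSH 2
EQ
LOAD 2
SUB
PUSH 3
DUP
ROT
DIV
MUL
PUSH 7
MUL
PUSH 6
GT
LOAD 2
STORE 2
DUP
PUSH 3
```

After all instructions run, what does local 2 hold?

PUSH -3 -> [-3]
STORE 2 -> []
PUSH -4 -> [-4]
PUSH 2  -> [-4, 2]
EQ      -> [0]
LOAD 2  -> [0, -3]
SUB     -> [3]
PUSH 3  -> [3, 3]
DUP     -> [3, 3, 3]
ROT     -> [3, 3, 3]
DIV     -> [3, 1]
MUL     -> [3]
PUSH 7  -> [3, 7]
MUL     -> [21]
PUSH 6  -> [21, 6]
GT      -> [1]
LOAD 2  -> [1, -3]
STORE 2 -> [1]
DUP     -> [1, 1]
PUSH 3  -> [1, 1, 3]

-3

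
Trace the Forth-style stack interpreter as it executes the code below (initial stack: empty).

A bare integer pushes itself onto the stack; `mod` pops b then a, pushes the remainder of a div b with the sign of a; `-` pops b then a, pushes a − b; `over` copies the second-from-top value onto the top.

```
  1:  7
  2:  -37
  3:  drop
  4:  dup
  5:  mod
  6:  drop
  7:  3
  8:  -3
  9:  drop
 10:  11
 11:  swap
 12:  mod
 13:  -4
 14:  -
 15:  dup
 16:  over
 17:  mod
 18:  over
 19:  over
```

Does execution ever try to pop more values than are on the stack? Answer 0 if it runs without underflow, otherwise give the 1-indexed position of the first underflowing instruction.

7    → [7]
-37  → [7, -37]
drop → [7]
dup  → [7, 7]
mod  → [0]
drop → []
3    → [3]
-3   → [3, -3]
drop → [3]
11   → [3, 11]
swap → [11, 3]
mod  → [2]
-4   → [2, -4]
-    → [6]
dup  → [6, 6]
over → [6, 6, 6]
mod  → [6, 0]
over → [6, 0, 6]
over → [6, 0, 6, 0]

0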